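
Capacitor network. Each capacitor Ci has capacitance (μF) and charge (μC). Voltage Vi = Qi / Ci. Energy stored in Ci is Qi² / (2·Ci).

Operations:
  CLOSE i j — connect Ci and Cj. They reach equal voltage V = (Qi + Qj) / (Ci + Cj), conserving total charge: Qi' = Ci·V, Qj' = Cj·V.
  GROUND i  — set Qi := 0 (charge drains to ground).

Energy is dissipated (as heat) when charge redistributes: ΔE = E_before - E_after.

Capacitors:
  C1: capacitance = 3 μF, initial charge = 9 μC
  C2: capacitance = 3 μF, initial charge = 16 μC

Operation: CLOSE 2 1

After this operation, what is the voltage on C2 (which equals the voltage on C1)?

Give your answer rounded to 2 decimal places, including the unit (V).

Initial: C1(3μF, Q=9μC, V=3.00V), C2(3μF, Q=16μC, V=5.33V)
Op 1: CLOSE 2-1: Q_total=25.00, C_total=6.00, V=4.17; Q2=12.50, Q1=12.50; dissipated=4.083

Answer: 4.17 V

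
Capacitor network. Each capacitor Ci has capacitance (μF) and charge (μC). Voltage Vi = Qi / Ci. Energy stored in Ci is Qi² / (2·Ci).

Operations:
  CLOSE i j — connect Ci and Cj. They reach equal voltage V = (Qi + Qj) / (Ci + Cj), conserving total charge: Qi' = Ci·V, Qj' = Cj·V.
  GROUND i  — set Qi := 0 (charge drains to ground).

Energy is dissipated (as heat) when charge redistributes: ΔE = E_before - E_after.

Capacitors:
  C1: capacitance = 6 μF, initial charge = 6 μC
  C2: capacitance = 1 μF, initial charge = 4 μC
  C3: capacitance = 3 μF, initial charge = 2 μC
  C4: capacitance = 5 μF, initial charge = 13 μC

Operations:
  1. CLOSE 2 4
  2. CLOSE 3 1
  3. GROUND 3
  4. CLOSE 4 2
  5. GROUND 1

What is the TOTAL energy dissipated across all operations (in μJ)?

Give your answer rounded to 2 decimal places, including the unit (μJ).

Answer: 4.48 μJ

Derivation:
Initial: C1(6μF, Q=6μC, V=1.00V), C2(1μF, Q=4μC, V=4.00V), C3(3μF, Q=2μC, V=0.67V), C4(5μF, Q=13μC, V=2.60V)
Op 1: CLOSE 2-4: Q_total=17.00, C_total=6.00, V=2.83; Q2=2.83, Q4=14.17; dissipated=0.817
Op 2: CLOSE 3-1: Q_total=8.00, C_total=9.00, V=0.89; Q3=2.67, Q1=5.33; dissipated=0.111
Op 3: GROUND 3: Q3=0; energy lost=1.185
Op 4: CLOSE 4-2: Q_total=17.00, C_total=6.00, V=2.83; Q4=14.17, Q2=2.83; dissipated=0.000
Op 5: GROUND 1: Q1=0; energy lost=2.370
Total dissipated: 4.483 μJ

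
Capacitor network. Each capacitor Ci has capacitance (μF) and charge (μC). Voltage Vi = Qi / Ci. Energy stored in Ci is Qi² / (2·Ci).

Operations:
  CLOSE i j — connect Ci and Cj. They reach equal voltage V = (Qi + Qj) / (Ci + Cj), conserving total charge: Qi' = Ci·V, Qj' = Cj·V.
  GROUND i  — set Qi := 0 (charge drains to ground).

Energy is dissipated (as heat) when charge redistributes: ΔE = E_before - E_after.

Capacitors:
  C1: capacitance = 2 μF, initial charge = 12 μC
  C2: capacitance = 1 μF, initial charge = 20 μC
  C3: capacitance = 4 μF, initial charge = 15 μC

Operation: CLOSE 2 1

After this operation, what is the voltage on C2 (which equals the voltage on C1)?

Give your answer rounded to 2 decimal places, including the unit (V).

Initial: C1(2μF, Q=12μC, V=6.00V), C2(1μF, Q=20μC, V=20.00V), C3(4μF, Q=15μC, V=3.75V)
Op 1: CLOSE 2-1: Q_total=32.00, C_total=3.00, V=10.67; Q2=10.67, Q1=21.33; dissipated=65.333

Answer: 10.67 V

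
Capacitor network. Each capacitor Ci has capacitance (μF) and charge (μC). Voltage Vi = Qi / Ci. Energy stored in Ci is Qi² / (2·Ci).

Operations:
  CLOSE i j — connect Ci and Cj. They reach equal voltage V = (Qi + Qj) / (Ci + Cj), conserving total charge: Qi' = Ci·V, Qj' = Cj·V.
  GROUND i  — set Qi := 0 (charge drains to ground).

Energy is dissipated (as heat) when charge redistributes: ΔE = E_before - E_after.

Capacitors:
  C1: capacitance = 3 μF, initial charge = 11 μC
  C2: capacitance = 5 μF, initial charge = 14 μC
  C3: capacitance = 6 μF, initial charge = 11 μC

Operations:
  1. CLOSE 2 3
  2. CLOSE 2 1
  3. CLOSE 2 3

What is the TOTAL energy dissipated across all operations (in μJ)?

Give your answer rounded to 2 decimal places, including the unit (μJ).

Answer: 3.47 μJ

Derivation:
Initial: C1(3μF, Q=11μC, V=3.67V), C2(5μF, Q=14μC, V=2.80V), C3(6μF, Q=11μC, V=1.83V)
Op 1: CLOSE 2-3: Q_total=25.00, C_total=11.00, V=2.27; Q2=11.36, Q3=13.64; dissipated=1.274
Op 2: CLOSE 2-1: Q_total=22.36, C_total=8.00, V=2.80; Q2=13.98, Q1=8.39; dissipated=1.822
Op 3: CLOSE 2-3: Q_total=27.61, C_total=11.00, V=2.51; Q2=12.55, Q3=15.06; dissipated=0.373
Total dissipated: 3.468 μJ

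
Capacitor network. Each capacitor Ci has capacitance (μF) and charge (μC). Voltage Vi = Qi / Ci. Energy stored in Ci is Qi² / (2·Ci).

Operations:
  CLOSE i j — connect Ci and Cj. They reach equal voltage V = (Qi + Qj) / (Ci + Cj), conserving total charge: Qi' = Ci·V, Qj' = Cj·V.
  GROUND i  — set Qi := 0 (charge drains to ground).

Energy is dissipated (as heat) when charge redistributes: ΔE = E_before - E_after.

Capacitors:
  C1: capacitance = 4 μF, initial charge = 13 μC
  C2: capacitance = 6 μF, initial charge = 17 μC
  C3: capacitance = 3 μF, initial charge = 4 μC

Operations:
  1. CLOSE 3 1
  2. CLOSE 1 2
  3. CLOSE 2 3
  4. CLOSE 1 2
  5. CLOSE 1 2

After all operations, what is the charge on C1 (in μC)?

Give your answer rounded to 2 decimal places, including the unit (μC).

Answer: 10.49 μC

Derivation:
Initial: C1(4μF, Q=13μC, V=3.25V), C2(6μF, Q=17μC, V=2.83V), C3(3μF, Q=4μC, V=1.33V)
Op 1: CLOSE 3-1: Q_total=17.00, C_total=7.00, V=2.43; Q3=7.29, Q1=9.71; dissipated=3.149
Op 2: CLOSE 1-2: Q_total=26.71, C_total=10.00, V=2.67; Q1=10.69, Q2=16.03; dissipated=0.197
Op 3: CLOSE 2-3: Q_total=23.31, C_total=9.00, V=2.59; Q2=15.54, Q3=7.77; dissipated=0.059
Op 4: CLOSE 1-2: Q_total=26.23, C_total=10.00, V=2.62; Q1=10.49, Q2=15.74; dissipated=0.008
Op 5: CLOSE 1-2: Q_total=26.23, C_total=10.00, V=2.62; Q1=10.49, Q2=15.74; dissipated=0.000
Final charges: Q1=10.49, Q2=15.74, Q3=7.77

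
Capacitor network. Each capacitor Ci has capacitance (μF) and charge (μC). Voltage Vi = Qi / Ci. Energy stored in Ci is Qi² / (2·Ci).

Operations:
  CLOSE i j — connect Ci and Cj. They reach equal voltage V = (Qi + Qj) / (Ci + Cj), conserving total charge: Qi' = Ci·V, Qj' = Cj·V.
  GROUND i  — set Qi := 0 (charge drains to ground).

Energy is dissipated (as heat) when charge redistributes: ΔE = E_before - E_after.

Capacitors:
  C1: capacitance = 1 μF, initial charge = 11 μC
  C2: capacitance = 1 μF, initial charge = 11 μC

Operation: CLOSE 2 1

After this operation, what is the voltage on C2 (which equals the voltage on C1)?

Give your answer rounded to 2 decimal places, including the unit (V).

Answer: 11.00 V

Derivation:
Initial: C1(1μF, Q=11μC, V=11.00V), C2(1μF, Q=11μC, V=11.00V)
Op 1: CLOSE 2-1: Q_total=22.00, C_total=2.00, V=11.00; Q2=11.00, Q1=11.00; dissipated=0.000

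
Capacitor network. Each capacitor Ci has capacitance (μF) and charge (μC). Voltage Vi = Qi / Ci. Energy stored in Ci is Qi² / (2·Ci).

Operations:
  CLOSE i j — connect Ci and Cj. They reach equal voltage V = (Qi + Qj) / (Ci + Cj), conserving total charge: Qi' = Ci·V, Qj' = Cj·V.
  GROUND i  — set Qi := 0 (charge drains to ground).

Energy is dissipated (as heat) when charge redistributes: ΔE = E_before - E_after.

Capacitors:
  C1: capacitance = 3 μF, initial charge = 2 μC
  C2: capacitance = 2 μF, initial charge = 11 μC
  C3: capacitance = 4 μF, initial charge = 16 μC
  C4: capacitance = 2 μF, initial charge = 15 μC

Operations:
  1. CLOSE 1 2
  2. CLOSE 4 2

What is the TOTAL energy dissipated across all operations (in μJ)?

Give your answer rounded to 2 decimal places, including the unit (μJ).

Initial: C1(3μF, Q=2μC, V=0.67V), C2(2μF, Q=11μC, V=5.50V), C3(4μF, Q=16μC, V=4.00V), C4(2μF, Q=15μC, V=7.50V)
Op 1: CLOSE 1-2: Q_total=13.00, C_total=5.00, V=2.60; Q1=7.80, Q2=5.20; dissipated=14.017
Op 2: CLOSE 4-2: Q_total=20.20, C_total=4.00, V=5.05; Q4=10.10, Q2=10.10; dissipated=12.005
Total dissipated: 26.022 μJ

Answer: 26.02 μJ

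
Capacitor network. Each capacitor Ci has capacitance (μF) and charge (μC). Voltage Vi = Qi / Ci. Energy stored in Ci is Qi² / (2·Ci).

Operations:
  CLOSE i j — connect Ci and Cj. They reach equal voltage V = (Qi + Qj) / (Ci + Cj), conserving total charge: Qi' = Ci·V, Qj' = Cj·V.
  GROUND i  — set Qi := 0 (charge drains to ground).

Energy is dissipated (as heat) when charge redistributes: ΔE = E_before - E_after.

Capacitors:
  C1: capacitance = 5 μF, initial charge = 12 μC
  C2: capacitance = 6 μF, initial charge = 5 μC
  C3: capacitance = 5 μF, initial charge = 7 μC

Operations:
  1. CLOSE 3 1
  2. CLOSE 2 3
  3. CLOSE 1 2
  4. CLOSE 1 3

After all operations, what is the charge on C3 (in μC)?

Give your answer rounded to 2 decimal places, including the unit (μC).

Initial: C1(5μF, Q=12μC, V=2.40V), C2(6μF, Q=5μC, V=0.83V), C3(5μF, Q=7μC, V=1.40V)
Op 1: CLOSE 3-1: Q_total=19.00, C_total=10.00, V=1.90; Q3=9.50, Q1=9.50; dissipated=1.250
Op 2: CLOSE 2-3: Q_total=14.50, C_total=11.00, V=1.32; Q2=7.91, Q3=6.59; dissipated=1.552
Op 3: CLOSE 1-2: Q_total=17.41, C_total=11.00, V=1.58; Q1=7.91, Q2=9.50; dissipated=0.462
Op 4: CLOSE 1-3: Q_total=14.50, C_total=10.00, V=1.45; Q1=7.25, Q3=7.25; dissipated=0.087
Final charges: Q1=7.25, Q2=9.50, Q3=7.25

Answer: 7.25 μC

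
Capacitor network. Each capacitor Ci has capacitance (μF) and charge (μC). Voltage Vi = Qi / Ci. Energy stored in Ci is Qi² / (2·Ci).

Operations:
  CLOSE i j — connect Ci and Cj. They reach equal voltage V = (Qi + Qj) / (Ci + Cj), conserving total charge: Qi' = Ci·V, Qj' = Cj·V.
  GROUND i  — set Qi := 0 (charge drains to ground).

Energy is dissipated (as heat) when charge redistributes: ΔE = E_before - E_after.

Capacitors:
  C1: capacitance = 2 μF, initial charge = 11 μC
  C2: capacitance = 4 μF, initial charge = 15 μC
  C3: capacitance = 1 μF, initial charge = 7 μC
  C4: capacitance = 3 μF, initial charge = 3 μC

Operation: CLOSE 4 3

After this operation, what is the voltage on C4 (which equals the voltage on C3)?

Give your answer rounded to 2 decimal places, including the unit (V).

Initial: C1(2μF, Q=11μC, V=5.50V), C2(4μF, Q=15μC, V=3.75V), C3(1μF, Q=7μC, V=7.00V), C4(3μF, Q=3μC, V=1.00V)
Op 1: CLOSE 4-3: Q_total=10.00, C_total=4.00, V=2.50; Q4=7.50, Q3=2.50; dissipated=13.500

Answer: 2.50 V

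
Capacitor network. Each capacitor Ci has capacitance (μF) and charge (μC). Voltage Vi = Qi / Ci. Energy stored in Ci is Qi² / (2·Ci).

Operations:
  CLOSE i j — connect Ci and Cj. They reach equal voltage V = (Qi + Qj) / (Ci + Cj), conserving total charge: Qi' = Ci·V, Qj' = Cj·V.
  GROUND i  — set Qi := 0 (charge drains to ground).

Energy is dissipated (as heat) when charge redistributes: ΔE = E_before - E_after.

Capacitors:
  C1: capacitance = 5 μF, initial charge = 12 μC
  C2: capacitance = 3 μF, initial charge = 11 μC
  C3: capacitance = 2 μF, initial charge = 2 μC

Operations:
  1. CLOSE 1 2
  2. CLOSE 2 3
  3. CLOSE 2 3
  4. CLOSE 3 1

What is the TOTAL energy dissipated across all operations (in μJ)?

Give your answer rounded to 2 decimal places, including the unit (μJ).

Answer: 4.02 μJ

Derivation:
Initial: C1(5μF, Q=12μC, V=2.40V), C2(3μF, Q=11μC, V=3.67V), C3(2μF, Q=2μC, V=1.00V)
Op 1: CLOSE 1-2: Q_total=23.00, C_total=8.00, V=2.88; Q1=14.38, Q2=8.62; dissipated=1.504
Op 2: CLOSE 2-3: Q_total=10.62, C_total=5.00, V=2.12; Q2=6.38, Q3=4.25; dissipated=2.109
Op 3: CLOSE 2-3: Q_total=10.62, C_total=5.00, V=2.12; Q2=6.38, Q3=4.25; dissipated=0.000
Op 4: CLOSE 3-1: Q_total=18.62, C_total=7.00, V=2.66; Q3=5.32, Q1=13.30; dissipated=0.402
Total dissipated: 4.015 μJ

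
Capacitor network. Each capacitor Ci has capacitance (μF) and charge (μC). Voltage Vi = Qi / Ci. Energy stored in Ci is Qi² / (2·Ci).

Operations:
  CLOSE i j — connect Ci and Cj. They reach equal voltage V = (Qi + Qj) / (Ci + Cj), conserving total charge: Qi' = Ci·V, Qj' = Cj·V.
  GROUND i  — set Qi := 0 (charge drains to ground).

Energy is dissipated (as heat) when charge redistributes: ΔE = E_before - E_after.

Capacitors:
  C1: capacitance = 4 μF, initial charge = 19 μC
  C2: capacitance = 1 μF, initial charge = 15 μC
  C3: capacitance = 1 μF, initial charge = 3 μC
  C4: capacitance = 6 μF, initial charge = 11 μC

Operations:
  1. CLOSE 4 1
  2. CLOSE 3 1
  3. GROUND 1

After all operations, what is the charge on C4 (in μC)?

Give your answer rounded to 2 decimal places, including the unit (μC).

Answer: 18.00 μC

Derivation:
Initial: C1(4μF, Q=19μC, V=4.75V), C2(1μF, Q=15μC, V=15.00V), C3(1μF, Q=3μC, V=3.00V), C4(6μF, Q=11μC, V=1.83V)
Op 1: CLOSE 4-1: Q_total=30.00, C_total=10.00, V=3.00; Q4=18.00, Q1=12.00; dissipated=10.208
Op 2: CLOSE 3-1: Q_total=15.00, C_total=5.00, V=3.00; Q3=3.00, Q1=12.00; dissipated=0.000
Op 3: GROUND 1: Q1=0; energy lost=18.000
Final charges: Q1=0.00, Q2=15.00, Q3=3.00, Q4=18.00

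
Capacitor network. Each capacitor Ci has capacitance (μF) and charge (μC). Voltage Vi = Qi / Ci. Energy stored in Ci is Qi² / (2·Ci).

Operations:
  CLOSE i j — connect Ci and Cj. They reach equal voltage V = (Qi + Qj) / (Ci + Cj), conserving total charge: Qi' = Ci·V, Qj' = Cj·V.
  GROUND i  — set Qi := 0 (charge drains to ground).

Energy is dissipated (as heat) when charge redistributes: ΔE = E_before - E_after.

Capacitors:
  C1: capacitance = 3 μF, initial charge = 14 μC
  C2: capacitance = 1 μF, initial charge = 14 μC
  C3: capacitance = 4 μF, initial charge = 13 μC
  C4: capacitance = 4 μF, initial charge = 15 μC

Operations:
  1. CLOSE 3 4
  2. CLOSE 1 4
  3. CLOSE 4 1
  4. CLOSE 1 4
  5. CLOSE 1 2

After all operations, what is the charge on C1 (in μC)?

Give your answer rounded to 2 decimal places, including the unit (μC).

Answer: 19.50 μC

Derivation:
Initial: C1(3μF, Q=14μC, V=4.67V), C2(1μF, Q=14μC, V=14.00V), C3(4μF, Q=13μC, V=3.25V), C4(4μF, Q=15μC, V=3.75V)
Op 1: CLOSE 3-4: Q_total=28.00, C_total=8.00, V=3.50; Q3=14.00, Q4=14.00; dissipated=0.250
Op 2: CLOSE 1-4: Q_total=28.00, C_total=7.00, V=4.00; Q1=12.00, Q4=16.00; dissipated=1.167
Op 3: CLOSE 4-1: Q_total=28.00, C_total=7.00, V=4.00; Q4=16.00, Q1=12.00; dissipated=0.000
Op 4: CLOSE 1-4: Q_total=28.00, C_total=7.00, V=4.00; Q1=12.00, Q4=16.00; dissipated=0.000
Op 5: CLOSE 1-2: Q_total=26.00, C_total=4.00, V=6.50; Q1=19.50, Q2=6.50; dissipated=37.500
Final charges: Q1=19.50, Q2=6.50, Q3=14.00, Q4=16.00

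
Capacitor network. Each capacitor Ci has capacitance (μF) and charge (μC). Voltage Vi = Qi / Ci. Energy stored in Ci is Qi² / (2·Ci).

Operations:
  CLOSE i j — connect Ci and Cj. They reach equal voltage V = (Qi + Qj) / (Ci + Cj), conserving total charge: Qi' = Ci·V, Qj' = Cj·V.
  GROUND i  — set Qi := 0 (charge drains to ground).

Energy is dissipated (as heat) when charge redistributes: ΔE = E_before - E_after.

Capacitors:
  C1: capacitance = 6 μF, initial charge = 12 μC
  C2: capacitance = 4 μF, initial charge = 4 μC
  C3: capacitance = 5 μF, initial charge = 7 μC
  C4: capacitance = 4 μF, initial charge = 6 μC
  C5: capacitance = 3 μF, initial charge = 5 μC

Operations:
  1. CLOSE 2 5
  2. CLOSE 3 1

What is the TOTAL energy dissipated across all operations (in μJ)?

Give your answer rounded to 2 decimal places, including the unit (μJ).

Answer: 0.87 μJ

Derivation:
Initial: C1(6μF, Q=12μC, V=2.00V), C2(4μF, Q=4μC, V=1.00V), C3(5μF, Q=7μC, V=1.40V), C4(4μF, Q=6μC, V=1.50V), C5(3μF, Q=5μC, V=1.67V)
Op 1: CLOSE 2-5: Q_total=9.00, C_total=7.00, V=1.29; Q2=5.14, Q5=3.86; dissipated=0.381
Op 2: CLOSE 3-1: Q_total=19.00, C_total=11.00, V=1.73; Q3=8.64, Q1=10.36; dissipated=0.491
Total dissipated: 0.872 μJ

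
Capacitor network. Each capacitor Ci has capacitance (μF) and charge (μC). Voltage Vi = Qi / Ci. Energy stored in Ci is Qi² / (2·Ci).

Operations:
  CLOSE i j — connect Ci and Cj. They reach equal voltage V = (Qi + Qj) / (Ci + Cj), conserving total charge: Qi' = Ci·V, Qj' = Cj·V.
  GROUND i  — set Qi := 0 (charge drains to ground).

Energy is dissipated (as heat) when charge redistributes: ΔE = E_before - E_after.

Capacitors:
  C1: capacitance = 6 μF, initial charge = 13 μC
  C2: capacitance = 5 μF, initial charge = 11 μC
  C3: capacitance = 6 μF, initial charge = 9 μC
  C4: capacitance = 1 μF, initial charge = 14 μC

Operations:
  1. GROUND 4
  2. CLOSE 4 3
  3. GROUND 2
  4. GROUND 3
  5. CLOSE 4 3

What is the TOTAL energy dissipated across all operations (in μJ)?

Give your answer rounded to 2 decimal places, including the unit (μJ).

Answer: 116.73 μJ

Derivation:
Initial: C1(6μF, Q=13μC, V=2.17V), C2(5μF, Q=11μC, V=2.20V), C3(6μF, Q=9μC, V=1.50V), C4(1μF, Q=14μC, V=14.00V)
Op 1: GROUND 4: Q4=0; energy lost=98.000
Op 2: CLOSE 4-3: Q_total=9.00, C_total=7.00, V=1.29; Q4=1.29, Q3=7.71; dissipated=0.964
Op 3: GROUND 2: Q2=0; energy lost=12.100
Op 4: GROUND 3: Q3=0; energy lost=4.959
Op 5: CLOSE 4-3: Q_total=1.29, C_total=7.00, V=0.18; Q4=0.18, Q3=1.10; dissipated=0.708
Total dissipated: 116.732 μJ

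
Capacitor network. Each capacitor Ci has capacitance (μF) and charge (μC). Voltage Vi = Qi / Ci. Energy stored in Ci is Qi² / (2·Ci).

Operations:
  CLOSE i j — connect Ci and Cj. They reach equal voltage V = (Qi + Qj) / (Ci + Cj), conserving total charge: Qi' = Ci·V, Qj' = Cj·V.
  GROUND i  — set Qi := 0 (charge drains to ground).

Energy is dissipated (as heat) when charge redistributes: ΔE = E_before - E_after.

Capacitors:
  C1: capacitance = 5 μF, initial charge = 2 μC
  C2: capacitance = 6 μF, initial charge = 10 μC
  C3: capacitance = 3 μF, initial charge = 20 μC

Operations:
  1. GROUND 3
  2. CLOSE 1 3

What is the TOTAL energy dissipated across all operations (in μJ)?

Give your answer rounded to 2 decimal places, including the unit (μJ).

Answer: 66.82 μJ

Derivation:
Initial: C1(5μF, Q=2μC, V=0.40V), C2(6μF, Q=10μC, V=1.67V), C3(3μF, Q=20μC, V=6.67V)
Op 1: GROUND 3: Q3=0; energy lost=66.667
Op 2: CLOSE 1-3: Q_total=2.00, C_total=8.00, V=0.25; Q1=1.25, Q3=0.75; dissipated=0.150
Total dissipated: 66.817 μJ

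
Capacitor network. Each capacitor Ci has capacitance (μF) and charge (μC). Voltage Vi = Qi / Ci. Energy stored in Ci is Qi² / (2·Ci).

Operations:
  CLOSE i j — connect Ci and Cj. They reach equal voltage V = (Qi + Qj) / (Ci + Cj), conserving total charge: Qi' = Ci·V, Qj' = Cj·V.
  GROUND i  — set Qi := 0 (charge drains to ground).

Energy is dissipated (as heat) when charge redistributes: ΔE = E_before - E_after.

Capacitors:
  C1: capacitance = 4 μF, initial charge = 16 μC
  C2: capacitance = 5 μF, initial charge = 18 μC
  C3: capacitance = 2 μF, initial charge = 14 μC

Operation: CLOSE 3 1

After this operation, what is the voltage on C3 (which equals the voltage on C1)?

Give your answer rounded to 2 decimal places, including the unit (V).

Initial: C1(4μF, Q=16μC, V=4.00V), C2(5μF, Q=18μC, V=3.60V), C3(2μF, Q=14μC, V=7.00V)
Op 1: CLOSE 3-1: Q_total=30.00, C_total=6.00, V=5.00; Q3=10.00, Q1=20.00; dissipated=6.000

Answer: 5.00 V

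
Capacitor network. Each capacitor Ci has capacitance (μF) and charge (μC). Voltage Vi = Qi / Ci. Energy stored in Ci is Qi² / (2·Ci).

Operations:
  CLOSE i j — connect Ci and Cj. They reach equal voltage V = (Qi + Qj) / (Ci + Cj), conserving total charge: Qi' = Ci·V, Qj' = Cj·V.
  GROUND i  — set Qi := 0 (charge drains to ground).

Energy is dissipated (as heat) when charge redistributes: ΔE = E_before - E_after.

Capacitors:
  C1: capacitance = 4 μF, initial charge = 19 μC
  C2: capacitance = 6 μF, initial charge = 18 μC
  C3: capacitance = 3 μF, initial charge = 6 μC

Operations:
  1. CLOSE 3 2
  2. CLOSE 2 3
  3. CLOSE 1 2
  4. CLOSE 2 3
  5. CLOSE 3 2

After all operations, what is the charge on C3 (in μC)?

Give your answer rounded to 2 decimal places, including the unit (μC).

Initial: C1(4μF, Q=19μC, V=4.75V), C2(6μF, Q=18μC, V=3.00V), C3(3μF, Q=6μC, V=2.00V)
Op 1: CLOSE 3-2: Q_total=24.00, C_total=9.00, V=2.67; Q3=8.00, Q2=16.00; dissipated=1.000
Op 2: CLOSE 2-3: Q_total=24.00, C_total=9.00, V=2.67; Q2=16.00, Q3=8.00; dissipated=0.000
Op 3: CLOSE 1-2: Q_total=35.00, C_total=10.00, V=3.50; Q1=14.00, Q2=21.00; dissipated=5.208
Op 4: CLOSE 2-3: Q_total=29.00, C_total=9.00, V=3.22; Q2=19.33, Q3=9.67; dissipated=0.694
Op 5: CLOSE 3-2: Q_total=29.00, C_total=9.00, V=3.22; Q3=9.67, Q2=19.33; dissipated=0.000
Final charges: Q1=14.00, Q2=19.33, Q3=9.67

Answer: 9.67 μC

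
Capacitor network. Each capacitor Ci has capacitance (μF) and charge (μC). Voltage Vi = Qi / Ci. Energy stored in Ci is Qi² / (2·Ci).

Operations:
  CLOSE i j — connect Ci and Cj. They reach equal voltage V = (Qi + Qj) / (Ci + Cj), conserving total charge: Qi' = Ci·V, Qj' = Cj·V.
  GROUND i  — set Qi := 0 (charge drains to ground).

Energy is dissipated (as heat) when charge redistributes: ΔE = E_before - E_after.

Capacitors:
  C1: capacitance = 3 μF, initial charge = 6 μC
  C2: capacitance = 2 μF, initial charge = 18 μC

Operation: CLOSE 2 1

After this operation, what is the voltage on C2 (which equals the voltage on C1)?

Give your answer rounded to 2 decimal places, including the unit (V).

Answer: 4.80 V

Derivation:
Initial: C1(3μF, Q=6μC, V=2.00V), C2(2μF, Q=18μC, V=9.00V)
Op 1: CLOSE 2-1: Q_total=24.00, C_total=5.00, V=4.80; Q2=9.60, Q1=14.40; dissipated=29.400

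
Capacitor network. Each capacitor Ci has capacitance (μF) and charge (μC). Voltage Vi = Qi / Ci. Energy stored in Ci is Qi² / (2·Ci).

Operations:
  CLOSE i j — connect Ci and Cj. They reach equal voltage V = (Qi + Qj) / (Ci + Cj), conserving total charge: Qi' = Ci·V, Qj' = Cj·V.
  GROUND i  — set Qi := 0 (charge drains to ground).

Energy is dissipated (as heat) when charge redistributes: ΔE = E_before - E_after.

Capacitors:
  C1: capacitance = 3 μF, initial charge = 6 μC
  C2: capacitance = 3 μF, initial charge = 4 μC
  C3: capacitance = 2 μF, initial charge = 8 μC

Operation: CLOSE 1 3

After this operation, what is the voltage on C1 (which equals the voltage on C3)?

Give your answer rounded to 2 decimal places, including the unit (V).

Answer: 2.80 V

Derivation:
Initial: C1(3μF, Q=6μC, V=2.00V), C2(3μF, Q=4μC, V=1.33V), C3(2μF, Q=8μC, V=4.00V)
Op 1: CLOSE 1-3: Q_total=14.00, C_total=5.00, V=2.80; Q1=8.40, Q3=5.60; dissipated=2.400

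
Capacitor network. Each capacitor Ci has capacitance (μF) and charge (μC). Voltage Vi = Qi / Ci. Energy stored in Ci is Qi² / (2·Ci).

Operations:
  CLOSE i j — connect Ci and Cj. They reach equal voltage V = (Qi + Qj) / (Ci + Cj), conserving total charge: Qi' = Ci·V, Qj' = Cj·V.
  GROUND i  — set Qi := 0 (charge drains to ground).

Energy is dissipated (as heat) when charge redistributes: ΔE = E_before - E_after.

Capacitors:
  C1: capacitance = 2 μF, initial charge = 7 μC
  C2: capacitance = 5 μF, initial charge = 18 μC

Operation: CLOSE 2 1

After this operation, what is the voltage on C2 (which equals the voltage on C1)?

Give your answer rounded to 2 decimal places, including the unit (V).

Initial: C1(2μF, Q=7μC, V=3.50V), C2(5μF, Q=18μC, V=3.60V)
Op 1: CLOSE 2-1: Q_total=25.00, C_total=7.00, V=3.57; Q2=17.86, Q1=7.14; dissipated=0.007

Answer: 3.57 V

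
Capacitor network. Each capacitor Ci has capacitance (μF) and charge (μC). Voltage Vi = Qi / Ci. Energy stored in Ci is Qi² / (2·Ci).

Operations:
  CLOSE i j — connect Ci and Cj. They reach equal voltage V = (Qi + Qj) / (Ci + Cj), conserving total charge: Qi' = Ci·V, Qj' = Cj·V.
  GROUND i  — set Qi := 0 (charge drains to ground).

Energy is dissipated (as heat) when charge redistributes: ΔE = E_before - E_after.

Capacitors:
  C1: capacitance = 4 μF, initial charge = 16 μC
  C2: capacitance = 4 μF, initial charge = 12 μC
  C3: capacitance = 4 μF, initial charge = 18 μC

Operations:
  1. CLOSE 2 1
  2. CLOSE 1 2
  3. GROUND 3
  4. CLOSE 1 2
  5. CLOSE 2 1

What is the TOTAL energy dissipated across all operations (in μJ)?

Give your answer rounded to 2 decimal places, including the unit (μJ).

Initial: C1(4μF, Q=16μC, V=4.00V), C2(4μF, Q=12μC, V=3.00V), C3(4μF, Q=18μC, V=4.50V)
Op 1: CLOSE 2-1: Q_total=28.00, C_total=8.00, V=3.50; Q2=14.00, Q1=14.00; dissipated=1.000
Op 2: CLOSE 1-2: Q_total=28.00, C_total=8.00, V=3.50; Q1=14.00, Q2=14.00; dissipated=0.000
Op 3: GROUND 3: Q3=0; energy lost=40.500
Op 4: CLOSE 1-2: Q_total=28.00, C_total=8.00, V=3.50; Q1=14.00, Q2=14.00; dissipated=0.000
Op 5: CLOSE 2-1: Q_total=28.00, C_total=8.00, V=3.50; Q2=14.00, Q1=14.00; dissipated=0.000
Total dissipated: 41.500 μJ

Answer: 41.50 μJ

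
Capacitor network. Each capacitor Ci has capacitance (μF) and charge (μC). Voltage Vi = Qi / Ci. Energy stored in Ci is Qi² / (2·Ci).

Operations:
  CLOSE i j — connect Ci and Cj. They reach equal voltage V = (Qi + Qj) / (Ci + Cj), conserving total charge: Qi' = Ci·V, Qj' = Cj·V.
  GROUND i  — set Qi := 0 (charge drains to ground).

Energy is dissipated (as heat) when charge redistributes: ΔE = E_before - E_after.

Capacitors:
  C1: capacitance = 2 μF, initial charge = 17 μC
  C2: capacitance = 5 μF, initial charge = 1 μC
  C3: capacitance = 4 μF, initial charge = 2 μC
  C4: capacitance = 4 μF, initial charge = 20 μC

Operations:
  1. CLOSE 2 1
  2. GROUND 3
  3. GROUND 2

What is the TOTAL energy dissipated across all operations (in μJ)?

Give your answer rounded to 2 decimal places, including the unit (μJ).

Answer: 66.24 μJ

Derivation:
Initial: C1(2μF, Q=17μC, V=8.50V), C2(5μF, Q=1μC, V=0.20V), C3(4μF, Q=2μC, V=0.50V), C4(4μF, Q=20μC, V=5.00V)
Op 1: CLOSE 2-1: Q_total=18.00, C_total=7.00, V=2.57; Q2=12.86, Q1=5.14; dissipated=49.207
Op 2: GROUND 3: Q3=0; energy lost=0.500
Op 3: GROUND 2: Q2=0; energy lost=16.531
Total dissipated: 66.238 μJ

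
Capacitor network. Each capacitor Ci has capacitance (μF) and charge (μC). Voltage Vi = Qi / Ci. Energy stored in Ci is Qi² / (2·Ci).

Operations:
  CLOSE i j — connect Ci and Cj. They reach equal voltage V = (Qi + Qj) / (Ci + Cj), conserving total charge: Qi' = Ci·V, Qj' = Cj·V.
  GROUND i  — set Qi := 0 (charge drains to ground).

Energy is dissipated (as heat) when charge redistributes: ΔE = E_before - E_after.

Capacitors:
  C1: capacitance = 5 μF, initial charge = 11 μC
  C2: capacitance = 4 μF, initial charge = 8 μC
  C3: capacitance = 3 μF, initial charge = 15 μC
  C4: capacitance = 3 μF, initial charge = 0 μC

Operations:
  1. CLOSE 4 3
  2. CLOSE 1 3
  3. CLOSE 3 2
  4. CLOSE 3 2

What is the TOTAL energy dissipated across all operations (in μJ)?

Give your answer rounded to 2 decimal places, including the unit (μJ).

Initial: C1(5μF, Q=11μC, V=2.20V), C2(4μF, Q=8μC, V=2.00V), C3(3μF, Q=15μC, V=5.00V), C4(3μF, Q=0μC, V=0.00V)
Op 1: CLOSE 4-3: Q_total=15.00, C_total=6.00, V=2.50; Q4=7.50, Q3=7.50; dissipated=18.750
Op 2: CLOSE 1-3: Q_total=18.50, C_total=8.00, V=2.31; Q1=11.56, Q3=6.94; dissipated=0.084
Op 3: CLOSE 3-2: Q_total=14.94, C_total=7.00, V=2.13; Q3=6.40, Q2=8.54; dissipated=0.084
Op 4: CLOSE 3-2: Q_total=14.94, C_total=7.00, V=2.13; Q3=6.40, Q2=8.54; dissipated=0.000
Total dissipated: 18.918 μJ

Answer: 18.92 μJ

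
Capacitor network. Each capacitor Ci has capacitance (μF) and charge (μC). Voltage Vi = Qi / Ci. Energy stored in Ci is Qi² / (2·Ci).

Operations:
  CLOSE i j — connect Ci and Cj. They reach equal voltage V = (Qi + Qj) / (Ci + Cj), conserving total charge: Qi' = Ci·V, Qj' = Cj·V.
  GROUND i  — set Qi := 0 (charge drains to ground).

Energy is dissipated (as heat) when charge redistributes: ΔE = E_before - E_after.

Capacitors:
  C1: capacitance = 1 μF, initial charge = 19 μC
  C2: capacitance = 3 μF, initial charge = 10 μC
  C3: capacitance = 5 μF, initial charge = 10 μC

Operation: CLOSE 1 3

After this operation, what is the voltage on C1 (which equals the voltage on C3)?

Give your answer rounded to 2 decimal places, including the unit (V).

Initial: C1(1μF, Q=19μC, V=19.00V), C2(3μF, Q=10μC, V=3.33V), C3(5μF, Q=10μC, V=2.00V)
Op 1: CLOSE 1-3: Q_total=29.00, C_total=6.00, V=4.83; Q1=4.83, Q3=24.17; dissipated=120.417

Answer: 4.83 V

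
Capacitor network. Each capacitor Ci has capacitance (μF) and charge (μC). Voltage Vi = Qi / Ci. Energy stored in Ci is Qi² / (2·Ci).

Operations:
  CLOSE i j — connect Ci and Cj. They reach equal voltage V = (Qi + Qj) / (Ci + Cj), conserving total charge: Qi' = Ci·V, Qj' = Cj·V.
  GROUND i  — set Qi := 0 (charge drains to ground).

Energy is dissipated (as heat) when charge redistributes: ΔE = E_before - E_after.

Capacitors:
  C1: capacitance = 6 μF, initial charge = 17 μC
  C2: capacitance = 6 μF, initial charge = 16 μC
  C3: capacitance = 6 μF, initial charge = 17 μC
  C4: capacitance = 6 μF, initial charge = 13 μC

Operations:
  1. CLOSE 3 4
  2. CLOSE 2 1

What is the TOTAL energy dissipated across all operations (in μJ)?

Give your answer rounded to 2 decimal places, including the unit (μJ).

Initial: C1(6μF, Q=17μC, V=2.83V), C2(6μF, Q=16μC, V=2.67V), C3(6μF, Q=17μC, V=2.83V), C4(6μF, Q=13μC, V=2.17V)
Op 1: CLOSE 3-4: Q_total=30.00, C_total=12.00, V=2.50; Q3=15.00, Q4=15.00; dissipated=0.667
Op 2: CLOSE 2-1: Q_total=33.00, C_total=12.00, V=2.75; Q2=16.50, Q1=16.50; dissipated=0.042
Total dissipated: 0.708 μJ

Answer: 0.71 μJ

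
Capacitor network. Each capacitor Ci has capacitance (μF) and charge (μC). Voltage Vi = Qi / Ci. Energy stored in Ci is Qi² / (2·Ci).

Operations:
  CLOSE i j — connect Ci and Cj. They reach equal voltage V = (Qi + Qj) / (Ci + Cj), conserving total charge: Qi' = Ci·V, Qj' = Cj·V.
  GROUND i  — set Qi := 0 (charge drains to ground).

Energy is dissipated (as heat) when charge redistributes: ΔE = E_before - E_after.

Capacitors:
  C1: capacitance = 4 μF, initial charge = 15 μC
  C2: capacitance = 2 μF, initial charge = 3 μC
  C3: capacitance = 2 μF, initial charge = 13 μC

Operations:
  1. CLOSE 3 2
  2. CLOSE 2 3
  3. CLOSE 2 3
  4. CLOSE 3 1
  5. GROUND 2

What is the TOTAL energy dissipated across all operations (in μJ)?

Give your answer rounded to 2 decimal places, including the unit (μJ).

Initial: C1(4μF, Q=15μC, V=3.75V), C2(2μF, Q=3μC, V=1.50V), C3(2μF, Q=13μC, V=6.50V)
Op 1: CLOSE 3-2: Q_total=16.00, C_total=4.00, V=4.00; Q3=8.00, Q2=8.00; dissipated=12.500
Op 2: CLOSE 2-3: Q_total=16.00, C_total=4.00, V=4.00; Q2=8.00, Q3=8.00; dissipated=0.000
Op 3: CLOSE 2-3: Q_total=16.00, C_total=4.00, V=4.00; Q2=8.00, Q3=8.00; dissipated=0.000
Op 4: CLOSE 3-1: Q_total=23.00, C_total=6.00, V=3.83; Q3=7.67, Q1=15.33; dissipated=0.042
Op 5: GROUND 2: Q2=0; energy lost=16.000
Total dissipated: 28.542 μJ

Answer: 28.54 μJ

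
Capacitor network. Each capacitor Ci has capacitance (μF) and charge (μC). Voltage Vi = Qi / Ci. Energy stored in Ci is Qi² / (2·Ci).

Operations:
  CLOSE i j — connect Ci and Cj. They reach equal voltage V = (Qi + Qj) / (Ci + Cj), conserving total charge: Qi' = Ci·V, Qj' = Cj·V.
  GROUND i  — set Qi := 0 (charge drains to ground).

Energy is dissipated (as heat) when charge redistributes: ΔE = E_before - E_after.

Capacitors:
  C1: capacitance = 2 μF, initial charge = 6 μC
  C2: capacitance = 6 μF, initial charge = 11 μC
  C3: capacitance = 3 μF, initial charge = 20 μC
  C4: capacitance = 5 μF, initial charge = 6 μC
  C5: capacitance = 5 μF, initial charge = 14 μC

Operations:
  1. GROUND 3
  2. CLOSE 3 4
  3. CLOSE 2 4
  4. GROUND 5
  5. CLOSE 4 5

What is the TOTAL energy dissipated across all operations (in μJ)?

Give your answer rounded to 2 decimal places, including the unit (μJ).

Initial: C1(2μF, Q=6μC, V=3.00V), C2(6μF, Q=11μC, V=1.83V), C3(3μF, Q=20μC, V=6.67V), C4(5μF, Q=6μC, V=1.20V), C5(5μF, Q=14μC, V=2.80V)
Op 1: GROUND 3: Q3=0; energy lost=66.667
Op 2: CLOSE 3-4: Q_total=6.00, C_total=8.00, V=0.75; Q3=2.25, Q4=3.75; dissipated=1.350
Op 3: CLOSE 2-4: Q_total=14.75, C_total=11.00, V=1.34; Q2=8.05, Q4=6.70; dissipated=1.600
Op 4: GROUND 5: Q5=0; energy lost=19.600
Op 5: CLOSE 4-5: Q_total=6.70, C_total=10.00, V=0.67; Q4=3.35, Q5=3.35; dissipated=2.248
Total dissipated: 91.465 μJ

Answer: 91.46 μJ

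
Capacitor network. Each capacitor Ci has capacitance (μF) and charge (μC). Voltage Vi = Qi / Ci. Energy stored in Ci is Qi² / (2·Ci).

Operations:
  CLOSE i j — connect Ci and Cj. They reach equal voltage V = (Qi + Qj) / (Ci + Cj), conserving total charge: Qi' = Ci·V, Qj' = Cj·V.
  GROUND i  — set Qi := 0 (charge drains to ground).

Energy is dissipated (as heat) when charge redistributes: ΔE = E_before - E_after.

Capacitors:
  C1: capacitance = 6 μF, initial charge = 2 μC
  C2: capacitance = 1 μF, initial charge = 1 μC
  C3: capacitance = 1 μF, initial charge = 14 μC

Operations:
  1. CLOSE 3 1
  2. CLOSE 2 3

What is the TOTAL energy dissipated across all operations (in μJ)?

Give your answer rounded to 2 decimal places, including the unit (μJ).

Answer: 80.46 μJ

Derivation:
Initial: C1(6μF, Q=2μC, V=0.33V), C2(1μF, Q=1μC, V=1.00V), C3(1μF, Q=14μC, V=14.00V)
Op 1: CLOSE 3-1: Q_total=16.00, C_total=7.00, V=2.29; Q3=2.29, Q1=13.71; dissipated=80.048
Op 2: CLOSE 2-3: Q_total=3.29, C_total=2.00, V=1.64; Q2=1.64, Q3=1.64; dissipated=0.413
Total dissipated: 80.461 μJ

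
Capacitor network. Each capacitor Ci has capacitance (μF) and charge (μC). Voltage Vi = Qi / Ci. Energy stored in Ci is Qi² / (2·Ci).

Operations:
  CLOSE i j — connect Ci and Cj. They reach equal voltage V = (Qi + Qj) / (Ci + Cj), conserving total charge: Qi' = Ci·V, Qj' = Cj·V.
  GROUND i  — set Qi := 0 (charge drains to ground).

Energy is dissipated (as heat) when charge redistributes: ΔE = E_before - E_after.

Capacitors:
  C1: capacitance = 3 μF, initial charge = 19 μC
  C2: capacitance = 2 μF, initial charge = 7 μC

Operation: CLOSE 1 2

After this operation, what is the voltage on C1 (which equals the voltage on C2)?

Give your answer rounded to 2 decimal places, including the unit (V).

Answer: 5.20 V

Derivation:
Initial: C1(3μF, Q=19μC, V=6.33V), C2(2μF, Q=7μC, V=3.50V)
Op 1: CLOSE 1-2: Q_total=26.00, C_total=5.00, V=5.20; Q1=15.60, Q2=10.40; dissipated=4.817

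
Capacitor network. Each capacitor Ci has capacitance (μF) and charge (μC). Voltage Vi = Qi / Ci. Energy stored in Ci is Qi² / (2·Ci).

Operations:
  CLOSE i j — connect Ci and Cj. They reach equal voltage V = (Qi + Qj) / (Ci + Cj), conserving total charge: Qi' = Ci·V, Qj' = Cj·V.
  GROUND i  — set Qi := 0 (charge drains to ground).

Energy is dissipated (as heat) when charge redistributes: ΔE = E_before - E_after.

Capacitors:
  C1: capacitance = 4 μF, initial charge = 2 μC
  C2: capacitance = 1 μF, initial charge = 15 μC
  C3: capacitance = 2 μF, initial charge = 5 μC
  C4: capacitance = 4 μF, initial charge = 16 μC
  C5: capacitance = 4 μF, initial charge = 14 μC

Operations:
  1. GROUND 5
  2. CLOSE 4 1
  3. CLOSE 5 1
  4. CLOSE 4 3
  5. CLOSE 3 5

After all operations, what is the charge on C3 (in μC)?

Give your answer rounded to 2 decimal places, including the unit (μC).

Initial: C1(4μF, Q=2μC, V=0.50V), C2(1μF, Q=15μC, V=15.00V), C3(2μF, Q=5μC, V=2.50V), C4(4μF, Q=16μC, V=4.00V), C5(4μF, Q=14μC, V=3.50V)
Op 1: GROUND 5: Q5=0; energy lost=24.500
Op 2: CLOSE 4-1: Q_total=18.00, C_total=8.00, V=2.25; Q4=9.00, Q1=9.00; dissipated=12.250
Op 3: CLOSE 5-1: Q_total=9.00, C_total=8.00, V=1.12; Q5=4.50, Q1=4.50; dissipated=5.062
Op 4: CLOSE 4-3: Q_total=14.00, C_total=6.00, V=2.33; Q4=9.33, Q3=4.67; dissipated=0.042
Op 5: CLOSE 3-5: Q_total=9.17, C_total=6.00, V=1.53; Q3=3.06, Q5=6.11; dissipated=0.973
Final charges: Q1=4.50, Q2=15.00, Q3=3.06, Q4=9.33, Q5=6.11

Answer: 3.06 μC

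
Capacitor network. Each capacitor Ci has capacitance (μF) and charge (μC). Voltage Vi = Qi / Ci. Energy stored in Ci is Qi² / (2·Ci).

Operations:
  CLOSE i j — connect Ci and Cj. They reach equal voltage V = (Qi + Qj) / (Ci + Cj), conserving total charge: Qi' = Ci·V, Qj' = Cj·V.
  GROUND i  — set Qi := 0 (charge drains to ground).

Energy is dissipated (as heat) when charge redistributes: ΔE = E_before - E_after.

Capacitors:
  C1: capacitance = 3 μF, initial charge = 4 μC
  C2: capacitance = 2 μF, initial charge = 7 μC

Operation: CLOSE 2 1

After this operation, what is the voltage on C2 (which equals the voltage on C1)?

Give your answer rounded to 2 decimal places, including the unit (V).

Answer: 2.20 V

Derivation:
Initial: C1(3μF, Q=4μC, V=1.33V), C2(2μF, Q=7μC, V=3.50V)
Op 1: CLOSE 2-1: Q_total=11.00, C_total=5.00, V=2.20; Q2=4.40, Q1=6.60; dissipated=2.817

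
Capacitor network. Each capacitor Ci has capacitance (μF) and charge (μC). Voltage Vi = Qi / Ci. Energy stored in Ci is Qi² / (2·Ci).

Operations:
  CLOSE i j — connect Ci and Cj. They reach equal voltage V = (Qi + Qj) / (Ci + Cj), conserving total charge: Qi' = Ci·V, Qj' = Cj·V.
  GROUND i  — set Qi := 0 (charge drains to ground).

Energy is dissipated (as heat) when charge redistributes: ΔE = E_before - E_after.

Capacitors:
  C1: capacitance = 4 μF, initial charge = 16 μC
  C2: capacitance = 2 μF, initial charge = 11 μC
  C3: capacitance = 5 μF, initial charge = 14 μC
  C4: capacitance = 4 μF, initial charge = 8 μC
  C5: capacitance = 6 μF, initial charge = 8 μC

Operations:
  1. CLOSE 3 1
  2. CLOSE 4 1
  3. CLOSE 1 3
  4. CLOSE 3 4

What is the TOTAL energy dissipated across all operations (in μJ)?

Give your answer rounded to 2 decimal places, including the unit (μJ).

Answer: 4.02 μJ

Derivation:
Initial: C1(4μF, Q=16μC, V=4.00V), C2(2μF, Q=11μC, V=5.50V), C3(5μF, Q=14μC, V=2.80V), C4(4μF, Q=8μC, V=2.00V), C5(6μF, Q=8μC, V=1.33V)
Op 1: CLOSE 3-1: Q_total=30.00, C_total=9.00, V=3.33; Q3=16.67, Q1=13.33; dissipated=1.600
Op 2: CLOSE 4-1: Q_total=21.33, C_total=8.00, V=2.67; Q4=10.67, Q1=10.67; dissipated=1.778
Op 3: CLOSE 1-3: Q_total=27.33, C_total=9.00, V=3.04; Q1=12.15, Q3=15.19; dissipated=0.494
Op 4: CLOSE 3-4: Q_total=25.85, C_total=9.00, V=2.87; Q3=14.36, Q4=11.49; dissipated=0.152
Total dissipated: 4.024 μJ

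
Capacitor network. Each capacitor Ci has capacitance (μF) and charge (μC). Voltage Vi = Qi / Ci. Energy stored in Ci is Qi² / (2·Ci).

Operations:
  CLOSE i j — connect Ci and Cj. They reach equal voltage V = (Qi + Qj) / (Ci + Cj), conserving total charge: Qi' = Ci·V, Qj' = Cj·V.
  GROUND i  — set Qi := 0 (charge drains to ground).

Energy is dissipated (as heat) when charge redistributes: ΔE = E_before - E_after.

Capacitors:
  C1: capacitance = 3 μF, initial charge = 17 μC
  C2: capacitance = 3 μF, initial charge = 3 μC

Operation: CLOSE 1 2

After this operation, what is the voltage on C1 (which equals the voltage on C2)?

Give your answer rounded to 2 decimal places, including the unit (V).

Initial: C1(3μF, Q=17μC, V=5.67V), C2(3μF, Q=3μC, V=1.00V)
Op 1: CLOSE 1-2: Q_total=20.00, C_total=6.00, V=3.33; Q1=10.00, Q2=10.00; dissipated=16.333

Answer: 3.33 V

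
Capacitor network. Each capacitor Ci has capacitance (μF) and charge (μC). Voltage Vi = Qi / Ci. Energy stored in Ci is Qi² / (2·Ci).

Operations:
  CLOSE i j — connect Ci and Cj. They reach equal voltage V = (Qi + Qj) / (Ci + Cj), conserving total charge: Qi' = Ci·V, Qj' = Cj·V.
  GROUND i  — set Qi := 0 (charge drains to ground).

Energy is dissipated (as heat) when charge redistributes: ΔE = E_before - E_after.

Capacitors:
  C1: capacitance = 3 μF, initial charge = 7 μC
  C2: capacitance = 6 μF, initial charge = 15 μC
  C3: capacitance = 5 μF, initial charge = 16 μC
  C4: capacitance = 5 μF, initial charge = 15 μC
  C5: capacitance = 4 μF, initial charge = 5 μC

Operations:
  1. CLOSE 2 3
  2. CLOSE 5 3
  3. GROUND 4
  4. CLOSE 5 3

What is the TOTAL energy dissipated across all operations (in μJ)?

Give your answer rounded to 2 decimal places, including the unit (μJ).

Initial: C1(3μF, Q=7μC, V=2.33V), C2(6μF, Q=15μC, V=2.50V), C3(5μF, Q=16μC, V=3.20V), C4(5μF, Q=15μC, V=3.00V), C5(4μF, Q=5μC, V=1.25V)
Op 1: CLOSE 2-3: Q_total=31.00, C_total=11.00, V=2.82; Q2=16.91, Q3=14.09; dissipated=0.668
Op 2: CLOSE 5-3: Q_total=19.09, C_total=9.00, V=2.12; Q5=8.48, Q3=10.61; dissipated=2.732
Op 3: GROUND 4: Q4=0; energy lost=22.500
Op 4: CLOSE 5-3: Q_total=19.09, C_total=9.00, V=2.12; Q5=8.48, Q3=10.61; dissipated=0.000
Total dissipated: 25.901 μJ

Answer: 25.90 μJ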